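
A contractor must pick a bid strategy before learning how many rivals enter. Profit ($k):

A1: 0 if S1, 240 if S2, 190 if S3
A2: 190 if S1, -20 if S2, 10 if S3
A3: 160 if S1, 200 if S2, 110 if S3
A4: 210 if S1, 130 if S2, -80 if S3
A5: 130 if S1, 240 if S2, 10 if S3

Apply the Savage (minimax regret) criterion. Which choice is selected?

A3

Column bests: S1=210, S2=240, S3=190.
A1 regrets: 210, 0, 0 → max 210
A2 regrets: 20, 260, 180 → max 260
A3 regrets: 50, 40, 80 → max 80
A4 regrets: 0, 110, 270 → max 270
A5 regrets: 80, 0, 180 → max 180
Smallest max regret = 80 → A3.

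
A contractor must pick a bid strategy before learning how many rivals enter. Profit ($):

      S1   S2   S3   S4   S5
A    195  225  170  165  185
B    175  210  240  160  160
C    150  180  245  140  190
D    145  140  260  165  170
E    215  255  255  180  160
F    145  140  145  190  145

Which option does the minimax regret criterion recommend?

E

Column bests: S1=215, S2=255, S3=260, S4=190, S5=190.
A regrets: 20, 30, 90, 25, 5 → max 90
B regrets: 40, 45, 20, 30, 30 → max 45
C regrets: 65, 75, 15, 50, 0 → max 75
D regrets: 70, 115, 0, 25, 20 → max 115
E regrets: 0, 0, 5, 10, 30 → max 30
F regrets: 70, 115, 115, 0, 45 → max 115
Smallest max regret = 30 → E.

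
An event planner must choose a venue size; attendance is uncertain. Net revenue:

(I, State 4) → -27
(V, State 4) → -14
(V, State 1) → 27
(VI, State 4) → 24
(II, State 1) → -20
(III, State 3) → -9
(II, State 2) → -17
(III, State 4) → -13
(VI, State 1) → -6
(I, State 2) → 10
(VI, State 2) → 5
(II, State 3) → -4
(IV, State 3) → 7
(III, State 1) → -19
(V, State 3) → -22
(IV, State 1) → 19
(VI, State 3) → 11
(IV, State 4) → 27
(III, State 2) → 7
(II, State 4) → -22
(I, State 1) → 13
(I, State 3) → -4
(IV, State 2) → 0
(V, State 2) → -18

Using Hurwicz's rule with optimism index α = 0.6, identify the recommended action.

I: 0.6·13 + 0.4·(-27) = -3
II: 0.6·(-4) + 0.4·(-22) = -11.2
III: 0.6·7 + 0.4·(-19) = -3.4
IV: 0.6·27 + 0.4·0 = 16.2
V: 0.6·27 + 0.4·(-22) = 7.4
VI: 0.6·24 + 0.4·(-6) = 12
Highest Hurwicz score = 16.2 → IV.

IV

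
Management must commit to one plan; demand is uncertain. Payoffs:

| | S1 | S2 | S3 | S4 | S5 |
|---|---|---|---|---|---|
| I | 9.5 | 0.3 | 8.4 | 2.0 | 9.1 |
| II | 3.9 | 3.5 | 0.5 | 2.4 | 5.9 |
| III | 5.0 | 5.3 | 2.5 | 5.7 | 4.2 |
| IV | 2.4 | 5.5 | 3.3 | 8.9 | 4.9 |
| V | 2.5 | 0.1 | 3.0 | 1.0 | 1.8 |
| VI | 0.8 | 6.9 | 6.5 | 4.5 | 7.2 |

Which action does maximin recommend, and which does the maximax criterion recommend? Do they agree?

Row minima: I=0.3, II=0.5, III=2.5, IV=2.4, V=0.1, VI=0.8
Best worst-case = 2.5 → III.
Row maxima: I=9.5, II=5.9, III=5.7, IV=8.9, V=3.0, VI=7.2
Best best-case = 9.5 → I.

maximin → III; maximax → I (disagree)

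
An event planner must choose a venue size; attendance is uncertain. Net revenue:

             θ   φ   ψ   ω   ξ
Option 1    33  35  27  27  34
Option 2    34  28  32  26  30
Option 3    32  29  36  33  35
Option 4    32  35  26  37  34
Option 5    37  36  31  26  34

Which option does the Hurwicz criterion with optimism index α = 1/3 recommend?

Option 1: 1/3·35 + 2/3·27 = 89/3
Option 2: 1/3·34 + 2/3·26 = 86/3
Option 3: 1/3·36 + 2/3·29 = 94/3
Option 4: 1/3·37 + 2/3·26 = 89/3
Option 5: 1/3·37 + 2/3·26 = 89/3
Highest Hurwicz score = 94/3 → Option 3.

Option 3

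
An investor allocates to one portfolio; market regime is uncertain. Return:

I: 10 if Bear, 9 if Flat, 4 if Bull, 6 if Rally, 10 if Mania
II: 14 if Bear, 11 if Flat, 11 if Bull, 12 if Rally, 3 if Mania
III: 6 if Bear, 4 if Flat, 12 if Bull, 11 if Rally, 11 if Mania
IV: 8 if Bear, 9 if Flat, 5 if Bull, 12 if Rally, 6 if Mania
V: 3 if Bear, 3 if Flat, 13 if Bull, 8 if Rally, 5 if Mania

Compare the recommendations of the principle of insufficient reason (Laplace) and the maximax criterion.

Row averages: I=7.8, II=10.2, III=8.8, IV=8, V=6.4
Highest average = 10.2 → II.
Row maxima: I=10, II=14, III=12, IV=12, V=13
Best best-case = 14 → II.

laplace → II; maximax → II (agree)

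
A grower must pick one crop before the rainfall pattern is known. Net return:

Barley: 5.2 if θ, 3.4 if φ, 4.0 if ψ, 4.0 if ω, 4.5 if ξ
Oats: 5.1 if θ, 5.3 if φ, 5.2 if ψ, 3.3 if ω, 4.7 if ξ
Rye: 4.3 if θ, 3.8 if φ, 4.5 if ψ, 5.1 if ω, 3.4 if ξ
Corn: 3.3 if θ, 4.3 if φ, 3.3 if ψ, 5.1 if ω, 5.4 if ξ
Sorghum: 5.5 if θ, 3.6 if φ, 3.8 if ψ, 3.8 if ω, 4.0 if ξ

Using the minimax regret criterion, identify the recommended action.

Column bests: θ=5.5, φ=5.3, ψ=5.2, ω=5.1, ξ=5.4.
Barley regrets: 0.3, 1.9, 1.2, 1.1, 0.9 → max 1.9
Oats regrets: 0.4, 0.0, 0.0, 1.8, 0.7 → max 1.8
Rye regrets: 1.2, 1.5, 0.7, 0.0, 2.0 → max 2.0
Corn regrets: 2.2, 1.0, 1.9, 0.0, 0.0 → max 2.2
Sorghum regrets: 0.0, 1.7, 1.4, 1.3, 1.4 → max 1.7
Smallest max regret = 1.7 → Sorghum.

Sorghum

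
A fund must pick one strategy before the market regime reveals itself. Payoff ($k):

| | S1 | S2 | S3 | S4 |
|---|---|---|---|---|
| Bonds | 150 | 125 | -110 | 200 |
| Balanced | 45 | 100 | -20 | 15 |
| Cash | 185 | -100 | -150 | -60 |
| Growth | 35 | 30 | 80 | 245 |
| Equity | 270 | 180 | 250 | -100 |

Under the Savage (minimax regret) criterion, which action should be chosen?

Column bests: S1=270, S2=180, S3=250, S4=245.
Bonds regrets: 120, 55, 360, 45 → max 360
Balanced regrets: 225, 80, 270, 230 → max 270
Cash regrets: 85, 280, 400, 305 → max 400
Growth regrets: 235, 150, 170, 0 → max 235
Equity regrets: 0, 0, 0, 345 → max 345
Smallest max regret = 235 → Growth.

Growth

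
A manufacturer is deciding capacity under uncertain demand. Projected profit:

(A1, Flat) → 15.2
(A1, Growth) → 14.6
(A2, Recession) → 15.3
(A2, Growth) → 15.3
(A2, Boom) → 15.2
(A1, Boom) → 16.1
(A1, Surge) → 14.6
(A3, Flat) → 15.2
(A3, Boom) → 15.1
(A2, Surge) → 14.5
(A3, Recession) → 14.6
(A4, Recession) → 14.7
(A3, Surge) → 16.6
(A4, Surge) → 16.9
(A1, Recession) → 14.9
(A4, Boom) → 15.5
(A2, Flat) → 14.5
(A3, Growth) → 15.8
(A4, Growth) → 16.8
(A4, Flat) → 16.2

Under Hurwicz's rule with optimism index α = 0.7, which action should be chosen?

A1: 0.7·16.1 + 0.3·14.6 = 15.65
A2: 0.7·15.3 + 0.3·14.5 = 15.06
A3: 0.7·16.6 + 0.3·14.6 = 16
A4: 0.7·16.9 + 0.3·14.7 = 16.24
Highest Hurwicz score = 16.24 → A4.

A4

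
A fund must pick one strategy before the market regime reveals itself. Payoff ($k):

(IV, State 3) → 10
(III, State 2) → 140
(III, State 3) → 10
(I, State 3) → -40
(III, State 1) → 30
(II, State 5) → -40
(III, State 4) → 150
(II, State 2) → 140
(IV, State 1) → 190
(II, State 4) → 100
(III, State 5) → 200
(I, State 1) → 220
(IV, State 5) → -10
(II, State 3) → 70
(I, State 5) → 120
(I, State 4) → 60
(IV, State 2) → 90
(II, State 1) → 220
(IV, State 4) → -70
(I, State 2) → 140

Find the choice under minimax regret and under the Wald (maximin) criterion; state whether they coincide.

minimax regret → I; maximin → III (disagree)

Column bests: State 1=220, State 2=140, State 3=70, State 4=150, State 5=200.
I regrets: 0, 0, 110, 90, 80 → max 110
II regrets: 0, 0, 0, 50, 240 → max 240
III regrets: 190, 0, 60, 0, 0 → max 190
IV regrets: 30, 50, 60, 220, 210 → max 220
Smallest max regret = 110 → I.
Row minima: I=-40, II=-40, III=10, IV=-70
Best worst-case = 10 → III.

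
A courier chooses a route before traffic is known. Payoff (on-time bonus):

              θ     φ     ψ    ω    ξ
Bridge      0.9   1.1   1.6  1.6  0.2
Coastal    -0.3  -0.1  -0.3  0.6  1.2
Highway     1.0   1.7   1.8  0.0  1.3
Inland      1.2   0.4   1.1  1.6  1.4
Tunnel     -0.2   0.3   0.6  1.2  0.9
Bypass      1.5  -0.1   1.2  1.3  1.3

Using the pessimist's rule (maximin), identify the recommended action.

Row minima: Bridge=0.2, Coastal=-0.3, Highway=0.0, Inland=0.4, Tunnel=-0.2, Bypass=-0.1
Best worst-case = 0.4 → Inland.

Inland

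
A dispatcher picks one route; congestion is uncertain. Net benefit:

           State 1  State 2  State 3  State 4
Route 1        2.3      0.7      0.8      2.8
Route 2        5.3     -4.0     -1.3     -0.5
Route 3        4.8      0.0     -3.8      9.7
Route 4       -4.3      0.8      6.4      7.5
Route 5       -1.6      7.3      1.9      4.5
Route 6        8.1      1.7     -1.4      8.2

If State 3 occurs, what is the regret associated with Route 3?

10.2

Best payoff under State 3 is 6.4.
Regret = 6.4 − (-3.8) = 10.2.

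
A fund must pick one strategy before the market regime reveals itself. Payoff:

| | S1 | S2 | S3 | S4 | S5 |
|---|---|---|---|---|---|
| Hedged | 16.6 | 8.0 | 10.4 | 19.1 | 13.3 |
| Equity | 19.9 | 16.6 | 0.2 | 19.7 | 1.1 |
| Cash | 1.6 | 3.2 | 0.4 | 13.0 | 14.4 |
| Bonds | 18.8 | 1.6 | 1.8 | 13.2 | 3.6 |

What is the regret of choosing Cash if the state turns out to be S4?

Best payoff under S4 is 19.7.
Regret = 19.7 − 13.0 = 6.7.

6.7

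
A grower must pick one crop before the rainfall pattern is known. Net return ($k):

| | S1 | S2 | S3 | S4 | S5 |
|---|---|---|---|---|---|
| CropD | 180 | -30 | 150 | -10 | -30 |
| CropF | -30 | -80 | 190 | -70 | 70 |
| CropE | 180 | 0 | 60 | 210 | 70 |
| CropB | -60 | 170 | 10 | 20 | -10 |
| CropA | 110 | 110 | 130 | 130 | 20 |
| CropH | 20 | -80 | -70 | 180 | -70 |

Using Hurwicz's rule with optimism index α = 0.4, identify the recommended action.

CropE

CropD: 0.4·180 + 0.6·(-30) = 54
CropF: 0.4·190 + 0.6·(-80) = 28
CropE: 0.4·210 + 0.6·0 = 84
CropB: 0.4·170 + 0.6·(-60) = 32
CropA: 0.4·130 + 0.6·20 = 64
CropH: 0.4·180 + 0.6·(-80) = 24
Highest Hurwicz score = 84 → CropE.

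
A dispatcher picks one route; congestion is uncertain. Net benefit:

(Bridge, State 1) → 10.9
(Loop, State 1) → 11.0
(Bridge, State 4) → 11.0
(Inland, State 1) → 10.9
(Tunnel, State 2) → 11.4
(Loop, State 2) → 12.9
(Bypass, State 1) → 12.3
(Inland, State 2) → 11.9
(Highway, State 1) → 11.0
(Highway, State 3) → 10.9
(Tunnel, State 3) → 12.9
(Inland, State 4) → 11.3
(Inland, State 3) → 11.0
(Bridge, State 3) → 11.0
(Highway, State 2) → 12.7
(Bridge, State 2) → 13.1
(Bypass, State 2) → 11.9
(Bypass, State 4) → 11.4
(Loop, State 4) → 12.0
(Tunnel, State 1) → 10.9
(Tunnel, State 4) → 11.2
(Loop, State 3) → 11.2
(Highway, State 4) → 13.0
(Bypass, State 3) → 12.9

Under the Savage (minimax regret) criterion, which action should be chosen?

Bypass

Column bests: State 1=12.3, State 2=13.1, State 3=12.9, State 4=13.0.
Tunnel regrets: 1.4, 1.7, 0.0, 1.8 → max 1.8
Highway regrets: 1.3, 0.4, 2.0, 0.0 → max 2.0
Bridge regrets: 1.4, 0.0, 1.9, 2.0 → max 2.0
Inland regrets: 1.4, 1.2, 1.9, 1.7 → max 1.9
Loop regrets: 1.3, 0.2, 1.7, 1.0 → max 1.7
Bypass regrets: 0.0, 1.2, 0.0, 1.6 → max 1.6
Smallest max regret = 1.6 → Bypass.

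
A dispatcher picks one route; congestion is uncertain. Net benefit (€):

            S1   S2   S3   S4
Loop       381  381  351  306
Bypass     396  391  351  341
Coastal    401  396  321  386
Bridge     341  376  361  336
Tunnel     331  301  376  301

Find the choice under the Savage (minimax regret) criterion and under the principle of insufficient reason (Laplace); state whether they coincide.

Column bests: S1=401, S2=396, S3=376, S4=386.
Loop regrets: 20, 15, 25, 80 → max 80
Bypass regrets: 5, 5, 25, 45 → max 45
Coastal regrets: 0, 0, 55, 0 → max 55
Bridge regrets: 60, 20, 15, 50 → max 60
Tunnel regrets: 70, 95, 0, 85 → max 95
Smallest max regret = 45 → Bypass.
Row averages: Loop=354.75, Bypass=369.75, Coastal=376, Bridge=353.5, Tunnel=327.25
Highest average = 376 → Coastal.

minimax regret → Bypass; laplace → Coastal (disagree)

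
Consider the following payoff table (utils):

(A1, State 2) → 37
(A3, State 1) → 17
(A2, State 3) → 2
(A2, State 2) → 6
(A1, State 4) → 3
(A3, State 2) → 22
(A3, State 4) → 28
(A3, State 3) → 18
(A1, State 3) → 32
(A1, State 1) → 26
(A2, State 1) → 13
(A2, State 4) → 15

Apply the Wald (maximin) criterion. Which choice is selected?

Row minima: A1=3, A2=2, A3=17
Best worst-case = 17 → A3.

A3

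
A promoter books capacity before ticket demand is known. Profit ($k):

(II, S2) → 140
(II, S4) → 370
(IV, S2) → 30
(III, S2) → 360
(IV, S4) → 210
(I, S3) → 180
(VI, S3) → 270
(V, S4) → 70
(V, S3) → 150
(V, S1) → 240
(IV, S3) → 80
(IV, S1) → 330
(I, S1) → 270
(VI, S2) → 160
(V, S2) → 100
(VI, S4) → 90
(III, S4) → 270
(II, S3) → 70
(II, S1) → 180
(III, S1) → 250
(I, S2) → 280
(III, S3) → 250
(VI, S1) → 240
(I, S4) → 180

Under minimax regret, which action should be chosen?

III

Column bests: S1=330, S2=360, S3=270, S4=370.
I regrets: 60, 80, 90, 190 → max 190
II regrets: 150, 220, 200, 0 → max 220
III regrets: 80, 0, 20, 100 → max 100
IV regrets: 0, 330, 190, 160 → max 330
V regrets: 90, 260, 120, 300 → max 300
VI regrets: 90, 200, 0, 280 → max 280
Smallest max regret = 100 → III.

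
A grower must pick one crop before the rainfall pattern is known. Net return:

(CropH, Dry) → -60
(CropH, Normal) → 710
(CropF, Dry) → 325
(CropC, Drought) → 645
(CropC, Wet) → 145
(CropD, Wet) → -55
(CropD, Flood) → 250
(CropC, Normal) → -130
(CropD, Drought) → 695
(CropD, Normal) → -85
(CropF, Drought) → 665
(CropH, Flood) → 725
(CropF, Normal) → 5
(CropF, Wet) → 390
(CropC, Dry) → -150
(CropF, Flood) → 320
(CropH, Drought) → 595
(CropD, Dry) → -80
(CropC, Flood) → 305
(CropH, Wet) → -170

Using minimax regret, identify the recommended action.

Column bests: Drought=695, Dry=325, Normal=710, Wet=390, Flood=725.
CropF regrets: 30, 0, 705, 0, 405 → max 705
CropH regrets: 100, 385, 0, 560, 0 → max 560
CropD regrets: 0, 405, 795, 445, 475 → max 795
CropC regrets: 50, 475, 840, 245, 420 → max 840
Smallest max regret = 560 → CropH.

CropH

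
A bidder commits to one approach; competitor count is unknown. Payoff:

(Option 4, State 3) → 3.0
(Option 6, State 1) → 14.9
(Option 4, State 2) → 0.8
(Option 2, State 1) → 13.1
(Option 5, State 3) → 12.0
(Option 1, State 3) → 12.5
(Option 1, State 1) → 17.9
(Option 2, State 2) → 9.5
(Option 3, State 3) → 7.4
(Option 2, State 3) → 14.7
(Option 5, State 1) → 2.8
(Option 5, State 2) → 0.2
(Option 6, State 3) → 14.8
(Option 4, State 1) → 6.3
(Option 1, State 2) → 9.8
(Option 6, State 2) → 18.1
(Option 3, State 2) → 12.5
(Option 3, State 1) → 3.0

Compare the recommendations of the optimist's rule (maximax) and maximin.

maximax → Option 6; maximin → Option 6 (agree)

Row maxima: Option 1=17.9, Option 2=14.7, Option 3=12.5, Option 4=6.3, Option 5=12.0, Option 6=18.1
Best best-case = 18.1 → Option 6.
Row minima: Option 1=9.8, Option 2=9.5, Option 3=3.0, Option 4=0.8, Option 5=0.2, Option 6=14.8
Best worst-case = 14.8 → Option 6.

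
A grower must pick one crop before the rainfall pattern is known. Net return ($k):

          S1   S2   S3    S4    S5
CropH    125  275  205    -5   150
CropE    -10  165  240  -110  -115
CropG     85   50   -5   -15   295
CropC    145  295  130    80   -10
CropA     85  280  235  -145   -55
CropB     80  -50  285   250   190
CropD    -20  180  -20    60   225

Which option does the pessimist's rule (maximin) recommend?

Row minima: CropH=-5, CropE=-115, CropG=-15, CropC=-10, CropA=-145, CropB=-50, CropD=-20
Best worst-case = -5 → CropH.

CropH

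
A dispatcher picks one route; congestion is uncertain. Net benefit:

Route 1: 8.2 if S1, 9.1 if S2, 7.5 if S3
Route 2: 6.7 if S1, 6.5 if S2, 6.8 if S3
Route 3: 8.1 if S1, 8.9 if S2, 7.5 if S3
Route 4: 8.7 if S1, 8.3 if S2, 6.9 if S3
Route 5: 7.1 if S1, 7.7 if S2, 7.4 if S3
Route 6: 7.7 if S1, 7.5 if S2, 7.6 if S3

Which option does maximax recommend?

Route 1

Row maxima: Route 1=9.1, Route 2=6.8, Route 3=8.9, Route 4=8.7, Route 5=7.7, Route 6=7.7
Best best-case = 9.1 → Route 1.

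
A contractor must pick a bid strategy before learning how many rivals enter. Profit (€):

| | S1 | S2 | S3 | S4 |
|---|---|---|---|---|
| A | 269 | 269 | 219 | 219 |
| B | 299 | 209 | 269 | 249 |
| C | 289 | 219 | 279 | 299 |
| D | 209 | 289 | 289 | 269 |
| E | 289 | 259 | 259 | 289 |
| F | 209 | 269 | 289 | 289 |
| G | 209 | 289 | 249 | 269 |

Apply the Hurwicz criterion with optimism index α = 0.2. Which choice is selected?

A: 0.2·269 + 0.8·219 = 229
B: 0.2·299 + 0.8·209 = 227
C: 0.2·299 + 0.8·219 = 235
D: 0.2·289 + 0.8·209 = 225
E: 0.2·289 + 0.8·259 = 265
F: 0.2·289 + 0.8·209 = 225
G: 0.2·289 + 0.8·209 = 225
Highest Hurwicz score = 265 → E.

E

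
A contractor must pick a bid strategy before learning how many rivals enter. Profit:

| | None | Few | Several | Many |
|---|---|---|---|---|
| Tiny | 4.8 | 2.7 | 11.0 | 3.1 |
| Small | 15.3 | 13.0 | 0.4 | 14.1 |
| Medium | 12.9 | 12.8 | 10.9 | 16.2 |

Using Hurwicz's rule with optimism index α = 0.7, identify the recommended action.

Tiny: 0.7·11.0 + 0.3·2.7 = 8.51
Small: 0.7·15.3 + 0.3·0.4 = 10.83
Medium: 0.7·16.2 + 0.3·10.9 = 14.61
Highest Hurwicz score = 14.61 → Medium.

Medium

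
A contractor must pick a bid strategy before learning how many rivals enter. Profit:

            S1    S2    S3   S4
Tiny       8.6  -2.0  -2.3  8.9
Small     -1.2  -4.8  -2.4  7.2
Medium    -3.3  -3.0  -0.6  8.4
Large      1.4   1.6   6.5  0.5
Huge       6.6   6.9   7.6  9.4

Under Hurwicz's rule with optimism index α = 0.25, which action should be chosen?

Huge

Tiny: 0.25·8.9 + 0.75·(-2.3) = 0.5
Small: 0.25·7.2 + 0.75·(-4.8) = -1.8
Medium: 0.25·8.4 + 0.75·(-3.3) = -0.375
Large: 0.25·6.5 + 0.75·0.5 = 2
Huge: 0.25·9.4 + 0.75·6.6 = 7.3
Highest Hurwicz score = 7.3 → Huge.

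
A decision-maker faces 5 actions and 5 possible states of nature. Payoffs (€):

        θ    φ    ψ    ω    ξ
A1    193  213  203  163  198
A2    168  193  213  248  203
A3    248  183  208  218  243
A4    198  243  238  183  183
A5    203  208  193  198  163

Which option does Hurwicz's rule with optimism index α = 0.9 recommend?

A3

A1: 0.9·213 + 0.1·163 = 208
A2: 0.9·248 + 0.1·168 = 240
A3: 0.9·248 + 0.1·183 = 241.5
A4: 0.9·243 + 0.1·183 = 237
A5: 0.9·208 + 0.1·163 = 203.5
Highest Hurwicz score = 241.5 → A3.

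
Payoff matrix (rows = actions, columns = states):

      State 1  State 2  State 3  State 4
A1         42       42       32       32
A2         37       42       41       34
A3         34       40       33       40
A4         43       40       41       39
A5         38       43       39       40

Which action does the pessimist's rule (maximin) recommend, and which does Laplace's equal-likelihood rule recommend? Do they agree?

Row minima: A1=32, A2=34, A3=33, A4=39, A5=38
Best worst-case = 39 → A4.
Row averages: A1=37, A2=38.5, A3=36.75, A4=40.75, A5=40
Highest average = 40.75 → A4.

maximin → A4; laplace → A4 (agree)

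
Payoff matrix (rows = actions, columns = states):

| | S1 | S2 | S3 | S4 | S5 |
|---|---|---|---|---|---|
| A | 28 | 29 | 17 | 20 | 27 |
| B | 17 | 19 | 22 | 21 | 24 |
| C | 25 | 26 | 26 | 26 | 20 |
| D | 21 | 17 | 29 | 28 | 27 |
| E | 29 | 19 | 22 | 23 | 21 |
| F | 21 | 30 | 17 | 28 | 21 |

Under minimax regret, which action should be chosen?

C

Column bests: S1=29, S2=30, S3=29, S4=28, S5=27.
A regrets: 1, 1, 12, 8, 0 → max 12
B regrets: 12, 11, 7, 7, 3 → max 12
C regrets: 4, 4, 3, 2, 7 → max 7
D regrets: 8, 13, 0, 0, 0 → max 13
E regrets: 0, 11, 7, 5, 6 → max 11
F regrets: 8, 0, 12, 0, 6 → max 12
Smallest max regret = 7 → C.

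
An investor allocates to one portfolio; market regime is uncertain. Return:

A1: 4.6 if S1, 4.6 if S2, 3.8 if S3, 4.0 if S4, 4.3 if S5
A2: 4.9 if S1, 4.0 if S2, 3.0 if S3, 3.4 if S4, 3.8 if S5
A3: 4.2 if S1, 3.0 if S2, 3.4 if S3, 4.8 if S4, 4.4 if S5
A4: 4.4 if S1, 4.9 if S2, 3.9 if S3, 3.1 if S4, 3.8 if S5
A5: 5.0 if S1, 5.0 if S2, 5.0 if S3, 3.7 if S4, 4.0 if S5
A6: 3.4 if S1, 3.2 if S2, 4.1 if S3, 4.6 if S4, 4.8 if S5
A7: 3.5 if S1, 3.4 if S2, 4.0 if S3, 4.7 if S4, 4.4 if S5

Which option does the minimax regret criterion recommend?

Column bests: S1=5.0, S2=5.0, S3=5.0, S4=4.8, S5=4.8.
A1 regrets: 0.4, 0.4, 1.2, 0.8, 0.5 → max 1.2
A2 regrets: 0.1, 1.0, 2.0, 1.4, 1.0 → max 2.0
A3 regrets: 0.8, 2.0, 1.6, 0.0, 0.4 → max 2.0
A4 regrets: 0.6, 0.1, 1.1, 1.7, 1.0 → max 1.7
A5 regrets: 0.0, 0.0, 0.0, 1.1, 0.8 → max 1.1
A6 regrets: 1.6, 1.8, 0.9, 0.2, 0.0 → max 1.8
A7 regrets: 1.5, 1.6, 1.0, 0.1, 0.4 → max 1.6
Smallest max regret = 1.1 → A5.

A5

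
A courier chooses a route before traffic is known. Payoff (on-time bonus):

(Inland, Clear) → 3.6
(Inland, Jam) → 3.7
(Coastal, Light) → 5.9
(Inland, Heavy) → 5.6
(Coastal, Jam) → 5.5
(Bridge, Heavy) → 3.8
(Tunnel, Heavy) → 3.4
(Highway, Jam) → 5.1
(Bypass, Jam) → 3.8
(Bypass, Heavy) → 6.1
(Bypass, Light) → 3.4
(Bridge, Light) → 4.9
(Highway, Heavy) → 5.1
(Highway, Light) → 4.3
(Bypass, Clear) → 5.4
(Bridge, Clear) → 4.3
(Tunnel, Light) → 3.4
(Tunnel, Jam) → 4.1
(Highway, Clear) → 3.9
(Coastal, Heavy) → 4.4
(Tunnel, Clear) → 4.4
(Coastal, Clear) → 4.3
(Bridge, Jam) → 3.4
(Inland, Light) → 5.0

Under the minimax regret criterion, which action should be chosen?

Column bests: Clear=5.4, Light=5.9, Heavy=6.1, Jam=5.5.
Inland regrets: 1.8, 0.9, 0.5, 1.8 → max 1.8
Bypass regrets: 0.0, 2.5, 0.0, 1.7 → max 2.5
Coastal regrets: 1.1, 0.0, 1.7, 0.0 → max 1.7
Tunnel regrets: 1.0, 2.5, 2.7, 1.4 → max 2.7
Highway regrets: 1.5, 1.6, 1.0, 0.4 → max 1.6
Bridge regrets: 1.1, 1.0, 2.3, 2.1 → max 2.3
Smallest max regret = 1.6 → Highway.

Highway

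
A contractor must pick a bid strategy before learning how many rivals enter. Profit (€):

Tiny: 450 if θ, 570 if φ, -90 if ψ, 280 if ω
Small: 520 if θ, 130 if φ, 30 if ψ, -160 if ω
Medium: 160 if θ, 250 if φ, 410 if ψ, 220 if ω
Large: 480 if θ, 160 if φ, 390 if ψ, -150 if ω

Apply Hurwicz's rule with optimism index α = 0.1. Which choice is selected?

Tiny: 0.1·570 + 0.9·(-90) = -24
Small: 0.1·520 + 0.9·(-160) = -92
Medium: 0.1·410 + 0.9·160 = 185
Large: 0.1·480 + 0.9·(-150) = -87
Highest Hurwicz score = 185 → Medium.

Medium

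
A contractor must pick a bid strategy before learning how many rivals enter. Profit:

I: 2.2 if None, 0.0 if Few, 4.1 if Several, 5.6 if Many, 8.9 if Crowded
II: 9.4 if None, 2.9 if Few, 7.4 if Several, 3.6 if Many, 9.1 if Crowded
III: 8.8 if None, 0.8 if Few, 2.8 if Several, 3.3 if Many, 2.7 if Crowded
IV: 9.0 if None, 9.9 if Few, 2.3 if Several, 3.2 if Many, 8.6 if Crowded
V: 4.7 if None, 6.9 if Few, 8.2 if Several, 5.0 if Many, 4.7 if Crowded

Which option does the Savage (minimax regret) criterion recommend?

V

Column bests: None=9.4, Few=9.9, Several=8.2, Many=5.6, Crowded=9.1.
I regrets: 7.2, 9.9, 4.1, 0.0, 0.2 → max 9.9
II regrets: 0.0, 7.0, 0.8, 2.0, 0.0 → max 7.0
III regrets: 0.6, 9.1, 5.4, 2.3, 6.4 → max 9.1
IV regrets: 0.4, 0.0, 5.9, 2.4, 0.5 → max 5.9
V regrets: 4.7, 3.0, 0.0, 0.6, 4.4 → max 4.7
Smallest max regret = 4.7 → V.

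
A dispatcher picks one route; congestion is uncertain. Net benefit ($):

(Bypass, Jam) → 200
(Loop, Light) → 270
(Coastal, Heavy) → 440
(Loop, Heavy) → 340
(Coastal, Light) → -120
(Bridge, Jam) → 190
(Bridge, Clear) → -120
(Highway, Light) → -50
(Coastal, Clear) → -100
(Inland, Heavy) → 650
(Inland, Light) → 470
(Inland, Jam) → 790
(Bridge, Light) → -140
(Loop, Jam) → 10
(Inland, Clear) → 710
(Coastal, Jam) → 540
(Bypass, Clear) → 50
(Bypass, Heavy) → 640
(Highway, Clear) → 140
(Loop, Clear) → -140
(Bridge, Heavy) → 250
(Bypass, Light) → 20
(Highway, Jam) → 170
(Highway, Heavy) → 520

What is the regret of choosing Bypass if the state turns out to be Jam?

590

Best payoff under Jam is 790.
Regret = 790 − 200 = 590.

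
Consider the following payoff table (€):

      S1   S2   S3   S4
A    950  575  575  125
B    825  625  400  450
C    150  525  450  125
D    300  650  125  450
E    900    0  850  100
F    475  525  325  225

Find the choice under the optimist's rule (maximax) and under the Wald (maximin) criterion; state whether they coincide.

Row maxima: A=950, B=825, C=525, D=650, E=900, F=525
Best best-case = 950 → A.
Row minima: A=125, B=400, C=125, D=125, E=0, F=225
Best worst-case = 400 → B.

maximax → A; maximin → B (disagree)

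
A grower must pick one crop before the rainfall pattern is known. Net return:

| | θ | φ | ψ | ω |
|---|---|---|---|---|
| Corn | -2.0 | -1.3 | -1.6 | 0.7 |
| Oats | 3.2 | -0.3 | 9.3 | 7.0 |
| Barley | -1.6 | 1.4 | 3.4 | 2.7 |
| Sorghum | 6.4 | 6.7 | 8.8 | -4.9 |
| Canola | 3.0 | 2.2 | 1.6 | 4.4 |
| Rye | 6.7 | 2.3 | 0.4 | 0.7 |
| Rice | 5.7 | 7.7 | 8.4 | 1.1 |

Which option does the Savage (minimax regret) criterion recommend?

Column bests: θ=6.7, φ=7.7, ψ=9.3, ω=7.0.
Corn regrets: 8.7, 9.0, 10.9, 6.3 → max 10.9
Oats regrets: 3.5, 8.0, 0.0, 0.0 → max 8.0
Barley regrets: 8.3, 6.3, 5.9, 4.3 → max 8.3
Sorghum regrets: 0.3, 1.0, 0.5, 11.9 → max 11.9
Canola regrets: 3.7, 5.5, 7.7, 2.6 → max 7.7
Rye regrets: 0.0, 5.4, 8.9, 6.3 → max 8.9
Rice regrets: 1.0, 0.0, 0.9, 5.9 → max 5.9
Smallest max regret = 5.9 → Rice.

Rice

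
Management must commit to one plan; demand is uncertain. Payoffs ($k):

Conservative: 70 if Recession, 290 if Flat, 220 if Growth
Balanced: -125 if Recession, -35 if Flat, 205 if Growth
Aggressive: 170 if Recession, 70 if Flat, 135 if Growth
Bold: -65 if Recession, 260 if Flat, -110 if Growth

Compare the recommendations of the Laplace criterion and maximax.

Row averages: Conservative=580/3, Balanced=15, Aggressive=125, Bold=85/3
Highest average = 580/3 → Conservative.
Row maxima: Conservative=290, Balanced=205, Aggressive=170, Bold=260
Best best-case = 290 → Conservative.

laplace → Conservative; maximax → Conservative (agree)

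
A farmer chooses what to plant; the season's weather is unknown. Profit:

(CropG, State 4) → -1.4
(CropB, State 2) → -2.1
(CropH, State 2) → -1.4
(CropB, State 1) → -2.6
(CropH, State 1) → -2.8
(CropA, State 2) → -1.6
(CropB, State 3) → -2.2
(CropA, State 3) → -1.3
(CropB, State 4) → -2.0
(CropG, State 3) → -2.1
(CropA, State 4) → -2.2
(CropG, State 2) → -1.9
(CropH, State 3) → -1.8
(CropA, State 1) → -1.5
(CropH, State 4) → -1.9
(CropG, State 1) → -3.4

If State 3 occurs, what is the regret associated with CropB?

0.9

Best payoff under State 3 is -1.3.
Regret = -1.3 − (-2.2) = 0.9.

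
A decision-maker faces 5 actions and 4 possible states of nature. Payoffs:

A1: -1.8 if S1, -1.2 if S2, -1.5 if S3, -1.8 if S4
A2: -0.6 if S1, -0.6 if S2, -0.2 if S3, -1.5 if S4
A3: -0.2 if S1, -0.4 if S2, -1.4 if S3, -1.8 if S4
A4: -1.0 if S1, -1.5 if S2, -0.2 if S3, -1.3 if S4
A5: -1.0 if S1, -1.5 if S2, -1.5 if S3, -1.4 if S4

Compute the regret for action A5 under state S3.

Best payoff under S3 is -0.2.
Regret = -0.2 − (-1.5) = 1.3.

1.3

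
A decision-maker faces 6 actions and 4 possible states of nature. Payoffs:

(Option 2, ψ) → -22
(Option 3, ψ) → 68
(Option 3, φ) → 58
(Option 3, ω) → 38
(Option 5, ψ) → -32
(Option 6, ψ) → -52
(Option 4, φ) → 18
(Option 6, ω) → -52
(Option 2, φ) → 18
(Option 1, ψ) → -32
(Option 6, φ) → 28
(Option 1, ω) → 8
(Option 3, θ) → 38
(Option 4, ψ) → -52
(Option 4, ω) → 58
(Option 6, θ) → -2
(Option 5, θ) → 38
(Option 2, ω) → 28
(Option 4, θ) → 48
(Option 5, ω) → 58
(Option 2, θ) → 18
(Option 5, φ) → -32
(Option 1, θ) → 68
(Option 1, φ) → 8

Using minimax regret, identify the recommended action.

Column bests: θ=68, φ=58, ψ=68, ω=58.
Option 1 regrets: 0, 50, 100, 50 → max 100
Option 2 regrets: 50, 40, 90, 30 → max 90
Option 3 regrets: 30, 0, 0, 20 → max 30
Option 4 regrets: 20, 40, 120, 0 → max 120
Option 5 regrets: 30, 90, 100, 0 → max 100
Option 6 regrets: 70, 30, 120, 110 → max 120
Smallest max regret = 30 → Option 3.

Option 3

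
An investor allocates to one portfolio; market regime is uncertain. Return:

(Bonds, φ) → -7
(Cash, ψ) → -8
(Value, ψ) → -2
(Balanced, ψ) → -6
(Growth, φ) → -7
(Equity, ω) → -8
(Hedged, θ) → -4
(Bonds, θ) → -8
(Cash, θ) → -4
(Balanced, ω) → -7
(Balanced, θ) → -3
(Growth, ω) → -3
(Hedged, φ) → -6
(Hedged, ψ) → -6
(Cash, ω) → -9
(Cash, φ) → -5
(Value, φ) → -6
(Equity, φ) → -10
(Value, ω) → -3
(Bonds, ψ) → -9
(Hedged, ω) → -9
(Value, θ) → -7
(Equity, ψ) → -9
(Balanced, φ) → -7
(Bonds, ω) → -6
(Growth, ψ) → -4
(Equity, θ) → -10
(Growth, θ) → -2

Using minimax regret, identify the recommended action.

Growth

Column bests: θ=-2, φ=-5, ψ=-2, ω=-3.
Hedged regrets: 2, 1, 4, 6 → max 6
Cash regrets: 2, 0, 6, 6 → max 6
Growth regrets: 0, 2, 2, 0 → max 2
Balanced regrets: 1, 2, 4, 4 → max 4
Equity regrets: 8, 5, 7, 5 → max 8
Value regrets: 5, 1, 0, 0 → max 5
Bonds regrets: 6, 2, 7, 3 → max 7
Smallest max regret = 2 → Growth.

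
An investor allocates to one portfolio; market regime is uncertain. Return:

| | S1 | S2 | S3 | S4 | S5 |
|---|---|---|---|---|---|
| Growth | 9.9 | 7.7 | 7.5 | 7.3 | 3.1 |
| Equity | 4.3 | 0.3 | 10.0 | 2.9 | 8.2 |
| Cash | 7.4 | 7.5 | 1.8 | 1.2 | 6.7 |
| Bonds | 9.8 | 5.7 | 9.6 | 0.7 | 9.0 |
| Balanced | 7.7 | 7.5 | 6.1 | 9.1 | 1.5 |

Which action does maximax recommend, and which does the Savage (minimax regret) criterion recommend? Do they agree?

Row maxima: Growth=9.9, Equity=10.0, Cash=7.5, Bonds=9.8, Balanced=9.1
Best best-case = 10.0 → Equity.
Column bests: S1=9.9, S2=7.7, S3=10.0, S4=9.1, S5=9.0.
Growth regrets: 0.0, 0.0, 2.5, 1.8, 5.9 → max 5.9
Equity regrets: 5.6, 7.4, 0.0, 6.2, 0.8 → max 7.4
Cash regrets: 2.5, 0.2, 8.2, 7.9, 2.3 → max 8.2
Bonds regrets: 0.1, 2.0, 0.4, 8.4, 0.0 → max 8.4
Balanced regrets: 2.2, 0.2, 3.9, 0.0, 7.5 → max 7.5
Smallest max regret = 5.9 → Growth.

maximax → Equity; minimax regret → Growth (disagree)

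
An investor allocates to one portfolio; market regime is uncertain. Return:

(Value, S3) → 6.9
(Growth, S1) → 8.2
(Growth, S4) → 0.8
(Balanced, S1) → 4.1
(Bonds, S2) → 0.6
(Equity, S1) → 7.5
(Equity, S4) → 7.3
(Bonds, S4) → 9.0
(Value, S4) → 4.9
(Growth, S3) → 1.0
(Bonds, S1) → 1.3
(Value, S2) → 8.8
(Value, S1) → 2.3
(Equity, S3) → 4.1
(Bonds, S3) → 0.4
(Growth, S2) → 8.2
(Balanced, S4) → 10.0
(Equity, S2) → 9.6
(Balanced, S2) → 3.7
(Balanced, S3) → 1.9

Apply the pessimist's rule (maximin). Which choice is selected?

Equity

Row minima: Balanced=1.9, Growth=0.8, Bonds=0.4, Equity=4.1, Value=2.3
Best worst-case = 4.1 → Equity.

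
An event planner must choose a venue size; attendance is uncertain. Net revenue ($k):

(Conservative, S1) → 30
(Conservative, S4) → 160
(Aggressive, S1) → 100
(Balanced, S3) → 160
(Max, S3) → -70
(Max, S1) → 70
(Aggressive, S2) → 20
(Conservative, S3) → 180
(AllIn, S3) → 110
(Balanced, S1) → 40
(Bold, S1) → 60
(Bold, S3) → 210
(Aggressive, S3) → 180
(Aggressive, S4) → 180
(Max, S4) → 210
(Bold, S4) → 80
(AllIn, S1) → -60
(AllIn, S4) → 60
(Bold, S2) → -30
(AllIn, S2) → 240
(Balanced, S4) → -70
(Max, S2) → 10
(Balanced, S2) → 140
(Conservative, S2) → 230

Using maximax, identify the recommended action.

AllIn

Row maxima: Conservative=230, Balanced=160, Aggressive=180, Bold=210, AllIn=240, Max=210
Best best-case = 240 → AllIn.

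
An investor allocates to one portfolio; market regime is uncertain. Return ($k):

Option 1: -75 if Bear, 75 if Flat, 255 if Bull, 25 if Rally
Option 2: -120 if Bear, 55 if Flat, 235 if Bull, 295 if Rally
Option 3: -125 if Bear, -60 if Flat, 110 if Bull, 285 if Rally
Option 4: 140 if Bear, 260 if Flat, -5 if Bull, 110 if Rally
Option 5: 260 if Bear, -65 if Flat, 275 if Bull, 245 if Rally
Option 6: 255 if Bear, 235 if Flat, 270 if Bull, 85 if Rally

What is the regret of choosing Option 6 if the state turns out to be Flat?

25

Best payoff under Flat is 260.
Regret = 260 − 235 = 25.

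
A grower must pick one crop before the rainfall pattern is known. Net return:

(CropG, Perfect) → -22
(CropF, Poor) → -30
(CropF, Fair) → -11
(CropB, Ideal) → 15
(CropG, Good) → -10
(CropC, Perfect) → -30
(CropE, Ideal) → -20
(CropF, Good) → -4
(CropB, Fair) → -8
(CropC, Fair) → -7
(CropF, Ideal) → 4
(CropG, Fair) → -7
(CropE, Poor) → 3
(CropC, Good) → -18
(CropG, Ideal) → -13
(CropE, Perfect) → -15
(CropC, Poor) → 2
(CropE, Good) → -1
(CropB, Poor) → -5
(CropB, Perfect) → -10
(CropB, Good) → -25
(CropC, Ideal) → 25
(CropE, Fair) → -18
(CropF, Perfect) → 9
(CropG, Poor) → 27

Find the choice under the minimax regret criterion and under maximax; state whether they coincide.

Column bests: Poor=27, Fair=-7, Good=-1, Ideal=25, Perfect=9.
CropB regrets: 32, 1, 24, 10, 19 → max 32
CropC regrets: 25, 0, 17, 0, 39 → max 39
CropF regrets: 57, 4, 3, 21, 0 → max 57
CropE regrets: 24, 11, 0, 45, 24 → max 45
CropG regrets: 0, 0, 9, 38, 31 → max 38
Smallest max regret = 32 → CropB.
Row maxima: CropB=15, CropC=25, CropF=9, CropE=3, CropG=27
Best best-case = 27 → CropG.

minimax regret → CropB; maximax → CropG (disagree)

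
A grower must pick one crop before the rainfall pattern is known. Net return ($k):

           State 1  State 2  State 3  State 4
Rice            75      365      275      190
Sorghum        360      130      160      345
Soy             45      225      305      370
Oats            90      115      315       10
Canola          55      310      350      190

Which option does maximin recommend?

Row minima: Rice=75, Sorghum=130, Soy=45, Oats=10, Canola=55
Best worst-case = 130 → Sorghum.

Sorghum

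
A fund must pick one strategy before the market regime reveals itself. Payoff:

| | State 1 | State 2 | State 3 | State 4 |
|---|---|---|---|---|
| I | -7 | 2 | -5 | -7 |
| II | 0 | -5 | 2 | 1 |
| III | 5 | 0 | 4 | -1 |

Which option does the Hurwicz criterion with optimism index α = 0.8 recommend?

I: 0.8·2 + 0.2·(-7) = 0.2
II: 0.8·2 + 0.2·(-5) = 0.6
III: 0.8·5 + 0.2·(-1) = 3.8
Highest Hurwicz score = 3.8 → III.

III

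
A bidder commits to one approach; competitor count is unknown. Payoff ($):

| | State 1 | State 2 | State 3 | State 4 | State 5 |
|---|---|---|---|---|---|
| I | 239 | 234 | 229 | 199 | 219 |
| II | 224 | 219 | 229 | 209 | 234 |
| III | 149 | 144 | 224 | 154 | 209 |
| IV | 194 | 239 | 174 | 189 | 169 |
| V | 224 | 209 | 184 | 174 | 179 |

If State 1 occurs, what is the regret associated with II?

Best payoff under State 1 is 239.
Regret = 239 − 224 = 15.

15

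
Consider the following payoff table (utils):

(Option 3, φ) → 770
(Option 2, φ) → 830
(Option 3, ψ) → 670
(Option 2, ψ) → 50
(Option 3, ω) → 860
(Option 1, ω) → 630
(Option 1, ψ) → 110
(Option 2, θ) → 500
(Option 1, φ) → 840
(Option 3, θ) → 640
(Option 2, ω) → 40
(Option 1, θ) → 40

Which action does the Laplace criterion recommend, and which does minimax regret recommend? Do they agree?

laplace → Option 3; minimax regret → Option 3 (agree)

Row averages: Option 1=405, Option 2=355, Option 3=735
Highest average = 735 → Option 3.
Column bests: θ=640, φ=840, ψ=670, ω=860.
Option 1 regrets: 600, 0, 560, 230 → max 600
Option 2 regrets: 140, 10, 620, 820 → max 820
Option 3 regrets: 0, 70, 0, 0 → max 70
Smallest max regret = 70 → Option 3.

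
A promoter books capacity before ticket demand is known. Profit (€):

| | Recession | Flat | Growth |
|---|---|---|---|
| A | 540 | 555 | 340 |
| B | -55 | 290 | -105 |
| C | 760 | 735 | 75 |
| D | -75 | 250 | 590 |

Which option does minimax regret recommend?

Column bests: Recession=760, Flat=735, Growth=590.
A regrets: 220, 180, 250 → max 250
B regrets: 815, 445, 695 → max 815
C regrets: 0, 0, 515 → max 515
D regrets: 835, 485, 0 → max 835
Smallest max regret = 250 → A.

A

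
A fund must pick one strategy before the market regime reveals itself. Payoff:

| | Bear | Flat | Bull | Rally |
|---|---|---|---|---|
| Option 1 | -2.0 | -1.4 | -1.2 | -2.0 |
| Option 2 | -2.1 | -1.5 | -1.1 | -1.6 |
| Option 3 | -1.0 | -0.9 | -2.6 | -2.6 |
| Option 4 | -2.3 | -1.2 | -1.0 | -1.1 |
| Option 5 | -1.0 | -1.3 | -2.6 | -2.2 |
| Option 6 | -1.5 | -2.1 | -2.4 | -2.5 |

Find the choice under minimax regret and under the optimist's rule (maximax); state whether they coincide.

Column bests: Bear=-1.0, Flat=-0.9, Bull=-1.0, Rally=-1.1.
Option 1 regrets: 1.0, 0.5, 0.2, 0.9 → max 1.0
Option 2 regrets: 1.1, 0.6, 0.1, 0.5 → max 1.1
Option 3 regrets: 0.0, 0.0, 1.6, 1.5 → max 1.6
Option 4 regrets: 1.3, 0.3, 0.0, 0.0 → max 1.3
Option 5 regrets: 0.0, 0.4, 1.6, 1.1 → max 1.6
Option 6 regrets: 0.5, 1.2, 1.4, 1.4 → max 1.4
Smallest max regret = 1.0 → Option 1.
Row maxima: Option 1=-1.2, Option 2=-1.1, Option 3=-0.9, Option 4=-1.0, Option 5=-1.0, Option 6=-1.5
Best best-case = -0.9 → Option 3.

minimax regret → Option 1; maximax → Option 3 (disagree)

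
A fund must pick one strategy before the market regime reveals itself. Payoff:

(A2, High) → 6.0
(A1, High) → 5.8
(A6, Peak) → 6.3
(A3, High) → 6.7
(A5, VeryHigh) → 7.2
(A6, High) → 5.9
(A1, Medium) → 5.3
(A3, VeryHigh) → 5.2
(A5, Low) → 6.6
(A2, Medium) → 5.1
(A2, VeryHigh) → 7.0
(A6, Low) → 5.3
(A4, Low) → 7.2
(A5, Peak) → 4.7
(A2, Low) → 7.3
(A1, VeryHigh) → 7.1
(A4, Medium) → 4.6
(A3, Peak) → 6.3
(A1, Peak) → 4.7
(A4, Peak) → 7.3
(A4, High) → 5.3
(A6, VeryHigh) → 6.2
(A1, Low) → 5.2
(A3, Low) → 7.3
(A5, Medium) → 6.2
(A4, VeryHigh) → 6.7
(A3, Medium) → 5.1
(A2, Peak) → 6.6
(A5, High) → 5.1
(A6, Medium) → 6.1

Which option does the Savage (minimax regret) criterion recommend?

A2

Column bests: Low=7.3, Medium=6.2, High=6.7, VeryHigh=7.2, Peak=7.3.
A1 regrets: 2.1, 0.9, 0.9, 0.1, 2.6 → max 2.6
A2 regrets: 0.0, 1.1, 0.7, 0.2, 0.7 → max 1.1
A3 regrets: 0.0, 1.1, 0.0, 2.0, 1.0 → max 2.0
A4 regrets: 0.1, 1.6, 1.4, 0.5, 0.0 → max 1.6
A5 regrets: 0.7, 0.0, 1.6, 0.0, 2.6 → max 2.6
A6 regrets: 2.0, 0.1, 0.8, 1.0, 1.0 → max 2.0
Smallest max regret = 1.1 → A2.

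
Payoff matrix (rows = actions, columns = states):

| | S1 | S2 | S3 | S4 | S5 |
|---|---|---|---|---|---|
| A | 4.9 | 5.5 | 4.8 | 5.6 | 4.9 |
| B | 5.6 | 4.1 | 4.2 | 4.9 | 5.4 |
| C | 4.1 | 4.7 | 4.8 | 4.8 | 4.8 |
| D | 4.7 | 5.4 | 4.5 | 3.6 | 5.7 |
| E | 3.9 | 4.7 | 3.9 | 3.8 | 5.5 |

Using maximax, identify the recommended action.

D

Row maxima: A=5.6, B=5.6, C=4.8, D=5.7, E=5.5
Best best-case = 5.7 → D.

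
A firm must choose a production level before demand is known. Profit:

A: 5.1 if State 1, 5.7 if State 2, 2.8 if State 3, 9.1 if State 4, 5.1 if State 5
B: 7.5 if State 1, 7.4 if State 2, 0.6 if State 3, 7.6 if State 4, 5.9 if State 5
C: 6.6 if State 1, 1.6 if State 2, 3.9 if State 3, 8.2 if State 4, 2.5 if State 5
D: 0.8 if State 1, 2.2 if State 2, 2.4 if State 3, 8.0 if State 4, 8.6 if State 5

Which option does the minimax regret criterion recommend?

Column bests: State 1=7.5, State 2=7.4, State 3=3.9, State 4=9.1, State 5=8.6.
A regrets: 2.4, 1.7, 1.1, 0.0, 3.5 → max 3.5
B regrets: 0.0, 0.0, 3.3, 1.5, 2.7 → max 3.3
C regrets: 0.9, 5.8, 0.0, 0.9, 6.1 → max 6.1
D regrets: 6.7, 5.2, 1.5, 1.1, 0.0 → max 6.7
Smallest max regret = 3.3 → B.

B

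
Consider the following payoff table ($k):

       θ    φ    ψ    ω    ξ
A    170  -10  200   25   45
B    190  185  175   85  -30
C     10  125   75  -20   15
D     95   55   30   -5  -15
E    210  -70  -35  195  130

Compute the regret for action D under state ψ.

170

Best payoff under ψ is 200.
Regret = 200 − 30 = 170.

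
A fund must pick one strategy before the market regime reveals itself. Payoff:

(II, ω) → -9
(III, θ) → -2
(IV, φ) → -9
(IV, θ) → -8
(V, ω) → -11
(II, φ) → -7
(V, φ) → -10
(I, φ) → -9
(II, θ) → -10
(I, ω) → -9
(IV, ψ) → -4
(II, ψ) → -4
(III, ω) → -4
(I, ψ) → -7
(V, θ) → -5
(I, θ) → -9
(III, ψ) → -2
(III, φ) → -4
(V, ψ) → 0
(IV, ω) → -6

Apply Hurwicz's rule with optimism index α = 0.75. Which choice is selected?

I: 0.75·(-7) + 0.25·(-9) = -7.5
II: 0.75·(-4) + 0.25·(-10) = -5.5
III: 0.75·(-2) + 0.25·(-4) = -2.5
IV: 0.75·(-4) + 0.25·(-9) = -5.25
V: 0.75·0 + 0.25·(-11) = -2.75
Highest Hurwicz score = -2.5 → III.

III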